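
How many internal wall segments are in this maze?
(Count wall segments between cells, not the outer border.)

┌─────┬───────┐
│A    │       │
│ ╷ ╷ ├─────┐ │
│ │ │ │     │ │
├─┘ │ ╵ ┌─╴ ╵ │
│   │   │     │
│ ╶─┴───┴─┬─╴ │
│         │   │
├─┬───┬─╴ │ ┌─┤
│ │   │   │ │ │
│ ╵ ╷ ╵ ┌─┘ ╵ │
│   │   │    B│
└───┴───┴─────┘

Counting internal wall segments:
Total internal walls: 30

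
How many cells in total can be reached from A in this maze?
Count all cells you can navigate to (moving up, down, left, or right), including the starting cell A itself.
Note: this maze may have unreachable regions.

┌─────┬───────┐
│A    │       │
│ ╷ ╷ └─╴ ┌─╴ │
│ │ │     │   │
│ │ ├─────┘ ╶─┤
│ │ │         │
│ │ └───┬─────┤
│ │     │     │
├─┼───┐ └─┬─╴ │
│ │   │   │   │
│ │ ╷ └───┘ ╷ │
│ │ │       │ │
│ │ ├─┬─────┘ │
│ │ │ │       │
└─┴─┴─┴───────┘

Using BFS/flood-fill to find all reachable cells from A:
Maze size: 7 × 7 = 49 total cells
22 cell(s) are walled off and cannot be reached from A.
Reachable cells: 27

Reachable region (· marks reachable cells):

┌─────┬───────┐
│A · ·│· · · ·│
│ ╷ ╷ └─╴ ┌─╴ │
│·│·│· · ·│· ·│
│ │ ├─────┘ ╶─┤
│·│·│· · · · ·│
│ │ └───┬─────┤
│·│· · ·│     │
├─┼───┐ └─┬─╴ │
│ │   │· ·│   │
│ │ ╷ └───┘ ╷ │
│ │ │       │ │
│ │ ├─┬─────┘ │
│ │ │ │       │
└─┴─┴─┴───────┘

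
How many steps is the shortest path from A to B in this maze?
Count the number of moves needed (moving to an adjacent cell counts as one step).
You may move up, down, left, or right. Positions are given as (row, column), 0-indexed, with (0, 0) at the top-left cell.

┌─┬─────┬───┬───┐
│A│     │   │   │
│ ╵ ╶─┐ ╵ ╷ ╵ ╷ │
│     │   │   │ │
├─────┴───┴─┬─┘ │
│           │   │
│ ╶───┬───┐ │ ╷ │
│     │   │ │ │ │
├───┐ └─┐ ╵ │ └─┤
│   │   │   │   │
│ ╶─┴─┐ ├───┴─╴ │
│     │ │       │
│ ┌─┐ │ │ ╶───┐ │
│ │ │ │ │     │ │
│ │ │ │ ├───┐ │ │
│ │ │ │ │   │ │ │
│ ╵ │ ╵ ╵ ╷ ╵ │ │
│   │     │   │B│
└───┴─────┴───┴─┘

Using BFS to find shortest path:
Start: (0, 0), End: (8, 7)
Path found:
(0,0) → (1,0) → (1,1) → (0,1) → (0,2) → (0,3) → (1,3) → (1,4) → (0,4) → (0,5) → (1,5) → (1,6) → (0,6) → (0,7) → (1,7) → (2,7) → (2,6) → (3,6) → (4,6) → (4,7) → (5,7) → (6,7) → (7,7) → (8,7)
Number of steps: 23

Solution:

┌─┬─────┬───┬───┐
│A│↱ → ↓│↱ ↓│↱ ↓│
│ ╵ ╶─┐ ╵ ╷ ╵ ╷ │
│↳ ↑  │↳ ↑│↳ ↑│↓│
├─────┴───┴─┬─┘ │
│           │↓ ↲│
│ ╶───┬───┐ │ ╷ │
│     │   │ │↓│ │
├───┐ └─┐ ╵ │ └─┤
│   │   │   │↳ ↓│
│ ╶─┴─┐ ├───┴─╴ │
│     │ │      ↓│
│ ┌─┐ │ │ ╶───┐ │
│ │ │ │ │     │↓│
│ │ │ │ ├───┐ │ │
│ │ │ │ │   │ │↓│
│ ╵ │ ╵ ╵ ╷ ╵ │ │
│   │     │   │B│
└───┴─────┴───┴─┘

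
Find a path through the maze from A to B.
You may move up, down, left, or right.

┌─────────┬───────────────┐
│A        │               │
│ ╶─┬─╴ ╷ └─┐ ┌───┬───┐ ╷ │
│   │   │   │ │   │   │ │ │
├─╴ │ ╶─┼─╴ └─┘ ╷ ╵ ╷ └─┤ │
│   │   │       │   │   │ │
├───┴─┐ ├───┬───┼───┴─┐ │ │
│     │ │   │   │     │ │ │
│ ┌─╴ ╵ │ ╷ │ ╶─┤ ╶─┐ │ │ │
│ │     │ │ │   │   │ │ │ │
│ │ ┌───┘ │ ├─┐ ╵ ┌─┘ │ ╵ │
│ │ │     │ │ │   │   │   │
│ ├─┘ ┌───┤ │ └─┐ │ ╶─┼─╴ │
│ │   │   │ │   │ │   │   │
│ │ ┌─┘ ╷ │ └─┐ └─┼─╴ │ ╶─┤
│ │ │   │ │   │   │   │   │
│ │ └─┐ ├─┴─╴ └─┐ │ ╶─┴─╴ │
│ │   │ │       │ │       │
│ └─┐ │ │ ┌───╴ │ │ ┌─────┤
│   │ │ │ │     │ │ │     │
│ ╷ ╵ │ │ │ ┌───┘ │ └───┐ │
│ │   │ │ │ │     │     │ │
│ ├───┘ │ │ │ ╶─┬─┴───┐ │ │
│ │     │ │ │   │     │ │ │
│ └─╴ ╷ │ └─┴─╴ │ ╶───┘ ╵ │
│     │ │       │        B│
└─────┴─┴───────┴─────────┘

Finding the shortest path through the maze:
Path length: 36 steps
Directions: right → right → right → right → down → right → down → right → right → up → right → down → right → up → right → down → right → down → down → down → right → down → left → down → right → down → left → left → left → down → down → right → right → down → down → right

Solution:

┌─────────┬───────────────┐
│A → → → ↓│               │
│ ╶─┬─╴ ╷ └─┐ ┌───┬───┐ ╷ │
│   │   │↳ ↓│ │↱ ↓│↱ ↓│ │ │
├─╴ │ ╶─┼─╴ └─┘ ╷ ╵ ╷ └─┤ │
│   │   │  ↳ → ↑│↳ ↑│↳ ↓│ │
├───┴─┐ ├───┬───┼───┴─┐ │ │
│     │ │   │   │     │↓│ │
│ ┌─╴ ╵ │ ╷ │ ╶─┤ ╶─┐ │ │ │
│ │     │ │ │   │   │ │↓│ │
│ │ ┌───┘ │ ├─┐ ╵ ┌─┘ │ ╵ │
│ │ │     │ │ │   │   │↳ ↓│
│ ├─┘ ┌───┤ │ └─┐ │ ╶─┼─╴ │
│ │   │   │ │   │ │   │↓ ↲│
│ │ ┌─┘ ╷ │ └─┐ └─┼─╴ │ ╶─┤
│ │ │   │ │   │   │   │↳ ↓│
│ │ └─┐ ├─┴─╴ └─┐ │ ╶─┴─╴ │
│ │   │ │       │ │↓ ← ← ↲│
│ └─┐ │ │ ┌───╴ │ │ ┌─────┤
│   │ │ │ │     │ │↓│     │
│ ╷ ╵ │ │ │ ┌───┘ │ └───┐ │
│ │   │ │ │ │     │↳ → ↓│ │
│ ├───┘ │ │ │ ╶─┬─┴───┐ │ │
│ │     │ │ │   │     │↓│ │
│ └─╴ ╷ │ └─┴─╴ │ ╶───┘ ╵ │
│     │ │       │      ↳ B│
└─────┴─┴───────┴─────────┘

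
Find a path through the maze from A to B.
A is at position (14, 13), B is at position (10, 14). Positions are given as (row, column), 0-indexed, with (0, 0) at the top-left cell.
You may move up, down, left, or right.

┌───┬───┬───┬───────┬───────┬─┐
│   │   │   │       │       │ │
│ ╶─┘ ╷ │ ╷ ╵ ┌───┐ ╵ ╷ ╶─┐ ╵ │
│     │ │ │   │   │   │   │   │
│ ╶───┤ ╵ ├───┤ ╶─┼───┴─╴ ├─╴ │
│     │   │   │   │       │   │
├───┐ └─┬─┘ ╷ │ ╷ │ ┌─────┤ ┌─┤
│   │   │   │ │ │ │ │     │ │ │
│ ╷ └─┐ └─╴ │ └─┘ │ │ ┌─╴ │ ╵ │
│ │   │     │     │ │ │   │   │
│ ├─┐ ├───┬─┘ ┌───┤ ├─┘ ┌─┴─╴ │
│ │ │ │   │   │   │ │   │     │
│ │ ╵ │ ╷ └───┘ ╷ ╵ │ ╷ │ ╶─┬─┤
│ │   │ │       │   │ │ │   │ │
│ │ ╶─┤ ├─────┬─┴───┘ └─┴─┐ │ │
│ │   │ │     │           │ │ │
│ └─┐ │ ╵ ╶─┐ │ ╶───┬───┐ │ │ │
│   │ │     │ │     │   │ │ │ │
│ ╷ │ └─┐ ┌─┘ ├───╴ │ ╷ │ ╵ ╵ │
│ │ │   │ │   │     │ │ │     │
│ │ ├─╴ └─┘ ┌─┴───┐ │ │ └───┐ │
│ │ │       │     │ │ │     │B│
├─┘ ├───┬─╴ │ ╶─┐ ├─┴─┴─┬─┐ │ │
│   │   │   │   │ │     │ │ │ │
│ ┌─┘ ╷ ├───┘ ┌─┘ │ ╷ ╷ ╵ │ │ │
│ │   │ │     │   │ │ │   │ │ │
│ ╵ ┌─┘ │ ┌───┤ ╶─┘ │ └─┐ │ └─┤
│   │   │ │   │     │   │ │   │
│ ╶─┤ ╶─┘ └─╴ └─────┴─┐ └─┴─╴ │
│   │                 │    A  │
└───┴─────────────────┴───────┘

Finding the shortest path from (14, 13) to (10, 14):
Path length: 109 steps
Directions: left → left → up → left → up → up → left → down → down → left → left → up → right → up → up → left → left → down → down → left → left → down → down → left → left → up → right → up → up → left → down → left → down → left → up → up → right → up → up → up → left → up → up → up → up → up → right → down → right → down → down → left → down → right → down → down → right → down → right → right → up → right → up → up → left → left → down → left → up → up → up → right → down → right → right → right → up → right → down → right → up → up → up → up → right → right → right → up → left → up → right → right → down → right → down → left → down → down → right → down → left → left → down → right → down → down → down → right → down

Solution:

┌───┬───┬───┬───────┬───────┬─┐
│   │   │   │       │  ↱ → ↓│ │
│ ╶─┘ ╷ │ ╷ ╵ ┌───┐ ╵ ╷ ╶─┐ ╵ │
│     │ │ │   │   │   │↑ ↰│↳ ↓│
│ ╶───┤ ╵ ├───┤ ╶─┼───┴─╴ ├─╴ │
│     │   │   │   │↱ → → ↑│↓ ↲│
├───┐ └─┬─┘ ╷ │ ╷ │ ┌─────┤ ┌─┤
│↱ ↓│   │   │ │ │ │↑│     │↓│ │
│ ╷ └─┐ └─╴ │ └─┘ │ │ ┌─╴ │ ╵ │
│↑│↳ ↓│     │     │↑│ │   │↳ ↓│
│ ├─┐ ├───┬─┘ ┌───┤ ├─┘ ┌─┴─╴ │
│↑│ │↓│↱ ↓│   │↱ ↓│↑│   │↓ ← ↲│
│ │ ╵ │ ╷ └───┘ ╷ ╵ │ ╷ │ ╶─┬─┤
│↑│↓ ↲│↑│↳ → → ↑│↳ ↑│ │ │↳ ↓│ │
│ │ ╶─┤ ├─────┬─┴───┘ └─┴─┐ │ │
│↑│↳ ↓│↑│↓ ← ↰│           │↓│ │
│ └─┐ │ ╵ ╶─┐ │ ╶───┬───┐ │ │ │
│↑ ↰│↓│↑ ↲  │↑│     │   │ │↓│ │
│ ╷ │ └─┐ ┌─┘ ├───╴ │ ╷ │ ╵ ╵ │
│ │↑│↳ ↓│ │↱ ↑│     │ │ │  ↳ ↓│
│ │ ├─╴ └─┘ ┌─┴───┐ │ │ └───┐ │
│ │↑│  ↳ → ↑│↓ ← ↰│ │ │     │B│
├─┘ ├───┬─╴ │ ╶─┐ ├─┴─┴─┬─┐ │ │
│↱ ↑│↓ ↰│   │↓  │↑│↓ ↰  │ │ │ │
│ ┌─┘ ╷ ├───┘ ┌─┘ │ ╷ ╷ ╵ │ │ │
│↑│↓ ↲│↑│↓ ← ↲│↱ ↑│↓│↑│   │ │ │
│ ╵ ┌─┘ │ ┌───┤ ╶─┘ │ └─┐ │ └─┤
│↑ ↲│↱ ↑│↓│   │↑ ← ↲│↑ ↰│ │   │
│ ╶─┤ ╶─┘ └─╴ └─────┴─┐ └─┴─╴ │
│   │↑ ← ↲            │↑ ← A  │
└───┴─────────────────┴───────┘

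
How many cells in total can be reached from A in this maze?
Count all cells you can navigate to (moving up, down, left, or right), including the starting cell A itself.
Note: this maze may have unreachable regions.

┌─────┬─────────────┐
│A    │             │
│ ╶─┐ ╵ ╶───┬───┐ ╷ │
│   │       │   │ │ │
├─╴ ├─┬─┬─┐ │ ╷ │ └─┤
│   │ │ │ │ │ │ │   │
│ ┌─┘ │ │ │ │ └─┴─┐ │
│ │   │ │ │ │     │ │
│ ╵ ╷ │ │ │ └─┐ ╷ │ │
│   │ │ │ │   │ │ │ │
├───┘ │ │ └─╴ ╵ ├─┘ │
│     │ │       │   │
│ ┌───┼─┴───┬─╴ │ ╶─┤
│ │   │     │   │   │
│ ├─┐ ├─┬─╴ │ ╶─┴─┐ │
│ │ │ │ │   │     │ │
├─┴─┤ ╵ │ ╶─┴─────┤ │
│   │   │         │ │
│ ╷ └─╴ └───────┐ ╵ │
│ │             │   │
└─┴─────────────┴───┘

Using BFS/flood-fill to find all reachable cells from A:
Maze size: 10 × 10 = 100 total cells
21 cell(s) are walled off and cannot be reached from A.
Reachable cells: 79

Reachable region (· marks reachable cells):

┌─────┬─────────────┐
│A · ·│· · · · · · ·│
│ ╶─┐ ╵ ╶───┬───┐ ╷ │
│· ·│· · · ·│· ·│·│·│
├─╴ ├─┬─┬─┐ │ ╷ │ └─┤
│· ·│·│ │·│·│·│·│· ·│
│ ┌─┘ │ │ │ │ └─┴─┐ │
│·│· ·│ │·│·│· · ·│·│
│ ╵ ╷ │ │ │ └─┐ ╷ │ │
│· ·│·│ │·│· ·│·│·│·│
├───┘ │ │ └─╴ ╵ ├─┘ │
│· · ·│ │· · · ·│· ·│
│ ┌───┼─┴───┬─╴ │ ╶─┤
│·│   │· · ·│· ·│· ·│
│ ├─┐ ├─┬─╴ │ ╶─┴─┐ │
│·│ │ │ │· ·│· · ·│·│
├─┴─┤ ╵ │ ╶─┴─────┤ │
│   │   │· · · · ·│·│
│ ╷ └─╴ └───────┐ ╵ │
│ │             │· ·│
└─┴─────────────┴───┘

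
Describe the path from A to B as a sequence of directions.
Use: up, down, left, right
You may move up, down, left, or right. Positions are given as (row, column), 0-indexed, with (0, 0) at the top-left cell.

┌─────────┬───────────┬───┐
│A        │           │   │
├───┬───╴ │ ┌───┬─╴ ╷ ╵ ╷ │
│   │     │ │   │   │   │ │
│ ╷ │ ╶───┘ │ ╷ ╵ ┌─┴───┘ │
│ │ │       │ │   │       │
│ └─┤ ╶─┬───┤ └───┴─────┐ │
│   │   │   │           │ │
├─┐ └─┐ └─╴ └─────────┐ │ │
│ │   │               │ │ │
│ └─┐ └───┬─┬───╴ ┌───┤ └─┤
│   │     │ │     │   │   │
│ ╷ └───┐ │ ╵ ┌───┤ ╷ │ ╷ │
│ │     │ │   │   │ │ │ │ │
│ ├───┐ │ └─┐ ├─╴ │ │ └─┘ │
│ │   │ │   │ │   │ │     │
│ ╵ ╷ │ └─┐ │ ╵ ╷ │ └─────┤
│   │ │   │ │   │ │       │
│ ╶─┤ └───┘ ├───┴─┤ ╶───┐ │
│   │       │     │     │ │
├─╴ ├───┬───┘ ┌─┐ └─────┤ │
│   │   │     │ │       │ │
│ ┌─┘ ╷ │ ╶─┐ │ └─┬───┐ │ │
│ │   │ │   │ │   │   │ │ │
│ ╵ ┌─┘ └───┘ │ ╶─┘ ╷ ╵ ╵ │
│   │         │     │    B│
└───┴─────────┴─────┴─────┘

Finding the path and converting it to directions:
Path through cells: (0,0) → (0,1) → (0,2) → (0,3) → (0,4) → (1,4) → (1,3) → (1,2) → (2,2) → (2,3) → (2,4) → (2,5) → (1,5) → (0,5) → (0,6) → (0,7) → (0,8) → (0,9) → (1,9) → (1,8) → (2,8) → (2,7) → (1,7) → (1,6) → (2,6) → (3,6) → (3,7) → (3,8) → (3,9) → (3,10) → (3,11) → (4,11) → (5,11) → (5,12) → (6,12) → (7,12) → (7,11) → (7,10) → (6,10) → (5,10) → (5,9) → (6,9) → (7,9) → (8,9) → (8,10) → (8,11) → (8,12) → (9,12) → (10,12) → (11,12) → (12,12)
Directions: right, right, right, right, down, left, left, down, right, right, right, up, up, right, right, right, right, down, left, down, left, up, left, down, down, right, right, right, right, right, down, down, right, down, down, left, left, up, up, left, down, down, down, right, right, right, down, down, down, down

Solution:

┌─────────┬───────────┬───┐
│A → → → ↓│↱ → → → ↓  │   │
├───┬───╴ │ ┌───┬─╴ ╷ ╵ ╷ │
│   │↓ ← ↲│↑│↓ ↰│↓ ↲│   │ │
│ ╷ │ ╶───┘ │ ╷ ╵ ┌─┴───┘ │
│ │ │↳ → → ↑│↓│↑ ↲│       │
│ └─┤ ╶─┬───┤ └───┴─────┐ │
│   │   │   │↳ → → → → ↓│ │
├─┐ └─┐ └─╴ └─────────┐ │ │
│ │   │               │↓│ │
│ └─┐ └───┬─┬───╴ ┌───┤ └─┤
│   │     │ │     │↓ ↰│↳ ↓│
│ ╷ └───┐ │ ╵ ┌───┤ ╷ │ ╷ │
│ │     │ │   │   │↓│↑│ │↓│
│ ├───┐ │ └─┐ ├─╴ │ │ └─┘ │
│ │   │ │   │ │   │↓│↑ ← ↲│
│ ╵ ╷ │ └─┐ │ ╵ ╷ │ └─────┤
│   │ │   │ │   │ │↳ → → ↓│
│ ╶─┤ └───┘ ├───┴─┤ ╶───┐ │
│   │       │     │     │↓│
├─╴ ├───┬───┘ ┌─┐ └─────┤ │
│   │   │     │ │       │↓│
│ ┌─┘ ╷ │ ╶─┐ │ └─┬───┐ │ │
│ │   │ │   │ │   │   │ │↓│
│ ╵ ┌─┘ └───┘ │ ╶─┘ ╷ ╵ ╵ │
│   │         │     │    B│
└───┴─────────┴─────┴─────┘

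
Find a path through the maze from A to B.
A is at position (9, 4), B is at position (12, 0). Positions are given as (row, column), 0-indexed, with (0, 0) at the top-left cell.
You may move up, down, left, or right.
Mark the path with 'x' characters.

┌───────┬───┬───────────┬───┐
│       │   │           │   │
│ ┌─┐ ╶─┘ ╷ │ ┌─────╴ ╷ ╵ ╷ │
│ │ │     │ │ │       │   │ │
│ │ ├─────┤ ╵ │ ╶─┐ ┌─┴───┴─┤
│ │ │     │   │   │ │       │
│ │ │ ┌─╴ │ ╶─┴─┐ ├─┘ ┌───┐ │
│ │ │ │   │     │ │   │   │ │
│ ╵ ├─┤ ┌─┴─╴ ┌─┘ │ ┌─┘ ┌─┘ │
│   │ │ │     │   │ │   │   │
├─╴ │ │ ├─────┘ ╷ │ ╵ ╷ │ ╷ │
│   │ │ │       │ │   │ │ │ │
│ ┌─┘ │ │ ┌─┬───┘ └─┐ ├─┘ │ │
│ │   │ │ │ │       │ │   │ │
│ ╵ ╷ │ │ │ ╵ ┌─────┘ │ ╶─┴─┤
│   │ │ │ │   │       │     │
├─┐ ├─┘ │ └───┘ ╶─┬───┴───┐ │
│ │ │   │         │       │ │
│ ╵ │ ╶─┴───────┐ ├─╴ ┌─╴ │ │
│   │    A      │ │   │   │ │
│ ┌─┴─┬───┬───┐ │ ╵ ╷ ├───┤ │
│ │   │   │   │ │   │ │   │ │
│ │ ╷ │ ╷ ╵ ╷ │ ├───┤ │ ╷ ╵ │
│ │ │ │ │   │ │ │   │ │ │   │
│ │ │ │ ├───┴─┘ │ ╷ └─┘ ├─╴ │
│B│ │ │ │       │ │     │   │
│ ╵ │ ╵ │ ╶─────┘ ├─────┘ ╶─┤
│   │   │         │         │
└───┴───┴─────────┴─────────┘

Finding the shortest path from (9, 4) to (12, 0):
Path length: 103 steps
Directions: right → right → right → down → down → down → left → left → left → down → right → right → right → right → up → up → right → down → right → right → up → up → right → down → right → up → up → up → up → left → left → up → right → up → up → right → up → up → left → left → left → down → left → down → down → right → down → down → left → left → left → down → left → left → left → up → up → up → right → right → right → up → right → up → up → left → up → right → right → right → up → left → left → left → left → down → down → left → up → up → left → down → left → left → up → left → left → down → down → down → down → right → down → left → down → down → right → down → down → left → down → down → down

Solution:

┌───────┬───┬───────────┬───┐
│x x x  │x x│x x x x x  │   │
│ ┌─┐ ╶─┘ ╷ │ ┌─────╴ ╷ ╵ ╷ │
│x│ │x x x│x│x│x x x x│   │ │
│ │ ├─────┤ ╵ │ ╶─┐ ┌─┴───┴─┤
│x│ │     │x x│x x│ │x x x x│
│ │ │ ┌─╴ │ ╶─┴─┐ ├─┘ ┌───┐ │
│x│ │ │   │     │x│x x│   │x│
│ ╵ ├─┤ ┌─┴─╴ ┌─┘ │ ┌─┘ ┌─┘ │
│x x│ │ │     │x x│x│   │x x│
├─╴ │ │ ├─────┘ ╷ │ ╵ ╷ │ ╷ │
│x x│ │ │x x x x│ │x x│ │x│ │
│ ┌─┘ │ │ ┌─┬───┘ └─┐ ├─┘ │ │
│x│   │ │x│ │       │x│x x│ │
│ ╵ ╷ │ │ │ ╵ ┌─────┘ │ ╶─┴─┤
│x x│ │ │x│   │x x x x│x x x│
├─┐ ├─┘ │ └───┘ ╶─┬───┴───┐ │
│ │x│   │x x x x  │       │x│
│ ╵ │ ╶─┴───────┐ ├─╴ ┌─╴ │ │
│x x│    A x x x│ │   │   │x│
│ ┌─┴─┬───┬───┐ │ ╵ ╷ ├───┤ │
│x│   │   │   │x│   │ │x x│x│
│ │ ╷ │ ╷ ╵ ╷ │ ├───┤ │ ╷ ╵ │
│x│ │ │ │   │ │x│x x│ │x│x x│
│ │ │ │ ├───┴─┘ │ ╷ └─┘ ├─╴ │
│B│ │ │ │x x x x│x│x x x│   │
│ ╵ │ ╵ │ ╶─────┘ ├─────┘ ╶─┤
│   │   │x x x x x│         │
└───┴───┴─────────┴─────────┘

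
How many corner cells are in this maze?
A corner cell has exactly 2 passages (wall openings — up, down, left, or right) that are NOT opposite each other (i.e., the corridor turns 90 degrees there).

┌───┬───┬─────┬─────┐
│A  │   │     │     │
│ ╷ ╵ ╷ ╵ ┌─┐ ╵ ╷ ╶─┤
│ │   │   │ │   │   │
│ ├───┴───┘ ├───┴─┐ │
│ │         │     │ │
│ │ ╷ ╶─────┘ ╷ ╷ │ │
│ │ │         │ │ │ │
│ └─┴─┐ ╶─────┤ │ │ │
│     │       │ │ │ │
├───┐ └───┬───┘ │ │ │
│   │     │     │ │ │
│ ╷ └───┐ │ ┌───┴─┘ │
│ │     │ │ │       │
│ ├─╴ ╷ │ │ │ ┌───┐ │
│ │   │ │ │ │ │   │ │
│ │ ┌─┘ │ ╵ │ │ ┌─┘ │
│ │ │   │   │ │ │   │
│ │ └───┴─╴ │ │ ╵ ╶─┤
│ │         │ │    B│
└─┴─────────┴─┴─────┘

Counting corner cells (2 non-opposite passages):
Total corners: 43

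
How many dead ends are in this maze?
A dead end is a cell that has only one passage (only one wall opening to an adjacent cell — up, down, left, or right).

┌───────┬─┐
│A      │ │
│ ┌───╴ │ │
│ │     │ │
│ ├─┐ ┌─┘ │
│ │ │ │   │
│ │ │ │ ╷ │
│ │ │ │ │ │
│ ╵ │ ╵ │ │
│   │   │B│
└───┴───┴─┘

Checking each cell for number of passages:

Dead ends found at positions:
  (0, 4)
  (1, 1)
  (2, 1)
  (4, 4)
Total dead ends: 4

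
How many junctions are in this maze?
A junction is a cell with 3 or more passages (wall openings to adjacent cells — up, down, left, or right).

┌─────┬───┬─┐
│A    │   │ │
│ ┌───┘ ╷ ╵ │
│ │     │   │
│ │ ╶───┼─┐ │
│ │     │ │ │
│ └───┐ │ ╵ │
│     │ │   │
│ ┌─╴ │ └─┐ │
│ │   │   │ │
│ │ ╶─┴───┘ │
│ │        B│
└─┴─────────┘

Checking each cell for number of passages:

Junctions found (3+ passages):
  (1, 5): 3 passages
  (3, 0): 3 passages
  (3, 5): 3 passages
Total junctions: 3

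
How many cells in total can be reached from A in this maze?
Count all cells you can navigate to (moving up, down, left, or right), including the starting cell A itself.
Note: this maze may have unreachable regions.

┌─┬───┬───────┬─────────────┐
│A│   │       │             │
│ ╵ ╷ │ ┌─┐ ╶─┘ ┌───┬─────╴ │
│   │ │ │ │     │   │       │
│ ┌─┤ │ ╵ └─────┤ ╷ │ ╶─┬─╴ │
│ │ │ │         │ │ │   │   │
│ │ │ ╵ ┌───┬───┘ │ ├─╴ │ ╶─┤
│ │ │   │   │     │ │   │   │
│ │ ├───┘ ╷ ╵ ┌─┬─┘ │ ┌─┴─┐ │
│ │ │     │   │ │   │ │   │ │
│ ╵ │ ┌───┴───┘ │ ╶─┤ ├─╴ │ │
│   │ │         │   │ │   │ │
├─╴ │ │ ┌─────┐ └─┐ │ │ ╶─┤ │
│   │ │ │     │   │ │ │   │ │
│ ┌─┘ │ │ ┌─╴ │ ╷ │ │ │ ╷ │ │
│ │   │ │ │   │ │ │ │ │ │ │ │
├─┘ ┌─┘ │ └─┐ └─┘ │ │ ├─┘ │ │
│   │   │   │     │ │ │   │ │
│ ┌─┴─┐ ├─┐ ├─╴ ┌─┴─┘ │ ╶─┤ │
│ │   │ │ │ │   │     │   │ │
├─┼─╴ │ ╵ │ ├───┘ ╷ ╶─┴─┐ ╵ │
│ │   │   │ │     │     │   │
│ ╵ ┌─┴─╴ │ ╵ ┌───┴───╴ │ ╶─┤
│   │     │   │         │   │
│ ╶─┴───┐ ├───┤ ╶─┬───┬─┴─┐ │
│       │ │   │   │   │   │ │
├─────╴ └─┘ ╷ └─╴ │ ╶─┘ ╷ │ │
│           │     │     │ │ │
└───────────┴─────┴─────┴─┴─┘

Using BFS/flood-fill to find all reachable cells from A:
Maze size: 14 × 14 = 196 total cells
37 cell(s) are walled off and cannot be reached from A.
Reachable cells: 159

Reachable region (· marks reachable cells):

┌─┬───┬───────┬─────────────┐
│A│· ·│· · · ·│· · · · · · ·│
│ ╵ ╷ │ ┌─┐ ╶─┘ ┌───┬─────╴ │
│· ·│·│·│·│· · ·│   │· · · ·│
│ ┌─┤ │ ╵ └─────┤ ╷ │ ╶─┬─╴ │
│·│·│·│· · · · ·│ │ │· ·│· ·│
│ │ │ ╵ ┌───┬───┘ │ ├─╴ │ ╶─┤
│·│·│· ·│   │     │ │· ·│· ·│
│ │ ├───┘ ╷ ╵ ┌─┬─┘ │ ┌─┴─┐ │
│·│·│     │   │·│   │·│· ·│·│
│ ╵ │ ┌───┴───┘ │ ╶─┤ ├─╴ │ │
│· ·│ │· · · · ·│   │·│· ·│·│
├─╴ │ │ ┌─────┐ └─┐ │ │ ╶─┤ │
│· ·│ │·│· · ·│· ·│ │·│· ·│·│
│ ┌─┘ │ │ ┌─╴ │ ╷ │ │ │ ╷ │ │
│·│   │·│·│· ·│·│·│ │·│·│·│·│
├─┘ ┌─┘ │ └─┐ └─┘ │ │ ├─┘ │ │
│   │· ·│· ·│· · ·│ │·│· ·│·│
│ ┌─┴─┐ ├─┐ ├─╴ ┌─┴─┘ │ ╶─┤ │
│ │· ·│·│·│·│· ·│· · ·│· ·│·│
├─┼─╴ │ ╵ │ ├───┘ ╷ ╶─┴─┐ ╵ │
│·│· ·│· ·│·│· · ·│· · ·│· ·│
│ ╵ ┌─┴─╴ │ ╵ ┌───┴───╴ │ ╶─┤
│· ·│· · ·│· ·│· · · · ·│· ·│
│ ╶─┴───┐ ├───┤ ╶─┬───┬─┴─┐ │
│· · · ·│·│· ·│· ·│   │   │·│
├─────╴ └─┘ ╷ └─╴ │ ╶─┘ ╷ │ │
│· · · · · ·│· · ·│     │ │·│
└───────────┴─────┴─────┴─┴─┘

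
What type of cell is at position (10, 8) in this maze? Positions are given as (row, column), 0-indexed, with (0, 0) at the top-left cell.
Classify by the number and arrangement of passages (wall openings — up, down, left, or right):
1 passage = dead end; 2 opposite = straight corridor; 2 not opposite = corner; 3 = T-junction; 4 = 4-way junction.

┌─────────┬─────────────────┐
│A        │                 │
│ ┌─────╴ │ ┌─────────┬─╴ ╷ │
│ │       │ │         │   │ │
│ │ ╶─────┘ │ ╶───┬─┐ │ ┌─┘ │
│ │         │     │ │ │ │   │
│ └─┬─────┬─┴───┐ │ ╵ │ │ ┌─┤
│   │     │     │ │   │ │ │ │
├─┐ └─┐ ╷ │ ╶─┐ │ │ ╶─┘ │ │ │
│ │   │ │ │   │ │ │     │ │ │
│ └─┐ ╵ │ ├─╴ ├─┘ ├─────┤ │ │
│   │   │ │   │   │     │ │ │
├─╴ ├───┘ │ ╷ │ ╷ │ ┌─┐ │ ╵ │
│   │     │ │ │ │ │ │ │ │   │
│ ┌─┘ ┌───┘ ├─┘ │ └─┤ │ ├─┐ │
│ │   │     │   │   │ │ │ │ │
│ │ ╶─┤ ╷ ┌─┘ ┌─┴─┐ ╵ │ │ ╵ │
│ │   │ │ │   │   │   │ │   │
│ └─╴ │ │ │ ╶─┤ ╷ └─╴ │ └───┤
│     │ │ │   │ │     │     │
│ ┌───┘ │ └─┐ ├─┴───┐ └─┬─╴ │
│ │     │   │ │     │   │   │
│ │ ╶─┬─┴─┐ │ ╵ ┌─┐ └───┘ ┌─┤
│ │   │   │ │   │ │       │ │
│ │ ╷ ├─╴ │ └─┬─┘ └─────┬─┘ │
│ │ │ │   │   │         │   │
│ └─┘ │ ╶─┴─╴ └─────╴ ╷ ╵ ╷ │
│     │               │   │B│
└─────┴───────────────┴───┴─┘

Checking cell at (10, 8):
Number of passages: 2
Cell type: straight corridor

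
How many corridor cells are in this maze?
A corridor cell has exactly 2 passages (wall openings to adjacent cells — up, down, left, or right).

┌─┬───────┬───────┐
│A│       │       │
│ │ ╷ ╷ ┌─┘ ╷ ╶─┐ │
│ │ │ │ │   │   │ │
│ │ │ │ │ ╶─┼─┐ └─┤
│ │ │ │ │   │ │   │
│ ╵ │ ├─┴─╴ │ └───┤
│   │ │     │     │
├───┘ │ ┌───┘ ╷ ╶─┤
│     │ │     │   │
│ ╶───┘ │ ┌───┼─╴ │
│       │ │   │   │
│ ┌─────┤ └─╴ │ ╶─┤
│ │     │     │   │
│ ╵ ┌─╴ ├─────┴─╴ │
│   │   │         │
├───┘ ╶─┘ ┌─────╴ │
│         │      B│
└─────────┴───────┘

Counting cells with exactly 2 passages:
Total corridor cells: 63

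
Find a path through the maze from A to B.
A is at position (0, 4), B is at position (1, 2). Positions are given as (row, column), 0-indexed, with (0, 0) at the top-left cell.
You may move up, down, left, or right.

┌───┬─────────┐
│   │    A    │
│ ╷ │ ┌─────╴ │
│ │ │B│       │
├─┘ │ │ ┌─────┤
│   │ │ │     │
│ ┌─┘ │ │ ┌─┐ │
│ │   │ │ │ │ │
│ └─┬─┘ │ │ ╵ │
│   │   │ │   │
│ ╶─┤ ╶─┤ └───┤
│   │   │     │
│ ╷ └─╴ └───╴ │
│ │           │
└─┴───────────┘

Finding the shortest path from (0, 4) to (1, 2):
Path length: 3 steps
Directions: left → left → down

Solution:

┌───┬─────────┐
│   │↓ ← A    │
│ ╷ │ ┌─────╴ │
│ │ │B│       │
├─┘ │ │ ┌─────┤
│   │ │ │     │
│ ┌─┘ │ │ ┌─┐ │
│ │   │ │ │ │ │
│ └─┬─┘ │ │ ╵ │
│   │   │ │   │
│ ╶─┤ ╶─┤ └───┤
│   │   │     │
│ ╷ └─╴ └───╴ │
│ │           │
└─┴───────────┘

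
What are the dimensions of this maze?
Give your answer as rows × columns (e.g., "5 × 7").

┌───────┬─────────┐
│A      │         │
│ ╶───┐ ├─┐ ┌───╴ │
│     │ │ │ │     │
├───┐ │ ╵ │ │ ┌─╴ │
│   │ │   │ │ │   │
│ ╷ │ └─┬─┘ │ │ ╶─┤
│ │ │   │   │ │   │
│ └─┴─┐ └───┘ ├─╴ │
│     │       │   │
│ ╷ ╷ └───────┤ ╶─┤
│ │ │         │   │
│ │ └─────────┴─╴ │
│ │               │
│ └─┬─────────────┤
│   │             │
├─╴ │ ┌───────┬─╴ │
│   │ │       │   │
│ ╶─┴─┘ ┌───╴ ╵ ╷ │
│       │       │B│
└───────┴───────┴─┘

Counting the maze dimensions:
Rows (vertical): 10
Columns (horizontal): 9
Dimensions: 10 × 9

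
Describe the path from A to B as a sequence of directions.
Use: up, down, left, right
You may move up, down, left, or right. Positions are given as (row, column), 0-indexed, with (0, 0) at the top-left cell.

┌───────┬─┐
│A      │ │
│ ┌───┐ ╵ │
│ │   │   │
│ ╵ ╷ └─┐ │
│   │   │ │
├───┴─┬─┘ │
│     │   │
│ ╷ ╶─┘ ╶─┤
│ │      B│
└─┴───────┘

Finding the path and converting it to directions:
Path through cells: (0,0) → (0,1) → (0,2) → (0,3) → (1,3) → (1,4) → (2,4) → (3,4) → (3,3) → (4,3) → (4,4)
Directions: right, right, right, down, right, down, down, left, down, right

Solution:

┌───────┬─┐
│A → → ↓│ │
│ ┌───┐ ╵ │
│ │   │↳ ↓│
│ ╵ ╷ └─┐ │
│   │   │↓│
├───┴─┬─┘ │
│     │↓ ↲│
│ ╷ ╶─┘ ╶─┤
│ │    ↳ B│
└─┴───────┘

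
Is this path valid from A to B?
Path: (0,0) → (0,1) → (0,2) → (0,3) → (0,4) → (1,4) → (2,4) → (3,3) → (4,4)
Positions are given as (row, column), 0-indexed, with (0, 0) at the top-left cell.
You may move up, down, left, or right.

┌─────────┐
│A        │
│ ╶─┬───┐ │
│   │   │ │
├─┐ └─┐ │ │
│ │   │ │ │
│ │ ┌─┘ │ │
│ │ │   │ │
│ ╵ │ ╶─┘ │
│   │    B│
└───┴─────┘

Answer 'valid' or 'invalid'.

Checking path validity:
Result: Invalid move at step 7: cannot move from (2, 4) to (3, 3).

invalid

Correct solution:

┌─────────┐
│A → → → ↓│
│ ╶─┬───┐ │
│   │   │↓│
├─┐ └─┐ │ │
│ │   │ │↓│
│ │ ┌─┘ │ │
│ │ │   │↓│
│ ╵ │ ╶─┘ │
│   │    B│
└───┴─────┘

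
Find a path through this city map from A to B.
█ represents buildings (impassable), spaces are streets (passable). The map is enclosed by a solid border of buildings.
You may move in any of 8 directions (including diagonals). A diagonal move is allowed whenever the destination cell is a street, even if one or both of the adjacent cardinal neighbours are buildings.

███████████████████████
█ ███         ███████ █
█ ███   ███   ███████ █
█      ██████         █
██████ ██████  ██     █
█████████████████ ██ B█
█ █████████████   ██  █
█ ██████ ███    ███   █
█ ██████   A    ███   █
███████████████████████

Finding the shortest path from A to B:
Movement: 8-directional
Path length: 10 steps
Directions: right → right → right → up-right → up-right → up-right → up-right → right → right → down-right

Solution:

███████████████████████
█ ███         ███████ █
█ ███   ███   ███████ █
█      ██████         █
██████ ██████  ██ →→↘ █
█████████████████↗██ B█
█ █████████████ ↗ ██  █
█ ██████ ███   ↗███   █
█ ██████   A→→↗ ███   █
███████████████████████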